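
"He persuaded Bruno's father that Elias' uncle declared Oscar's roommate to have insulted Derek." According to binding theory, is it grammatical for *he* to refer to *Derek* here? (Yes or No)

*Derek* is an R-expression; Principle C requires it to be free (not bound by any c-commanding expression).
— he: subject of the matrix clause; the pronoun c-commands the R-expression — coreference blocked (Principle C).

No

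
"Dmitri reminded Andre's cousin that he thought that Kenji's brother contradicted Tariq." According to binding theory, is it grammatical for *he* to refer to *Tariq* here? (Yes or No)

*Tariq* is an R-expression; Principle C requires it to be free (not bound by any c-commanding expression).
— he: subject of the clause headed by 'thought'; the pronoun c-commands the R-expression — coreference blocked (Principle C).

No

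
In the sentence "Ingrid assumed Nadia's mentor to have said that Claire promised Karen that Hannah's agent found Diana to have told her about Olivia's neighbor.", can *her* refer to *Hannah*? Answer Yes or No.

*her* is a pronoun; Principle B requires it to be free in its binding domain — the clause headed by 'told'.
— Hannah: possessor inside the subject DP of the clause headed by 'found'; does not c-command the pronoun — Principle B does not apply; allowed.

Yes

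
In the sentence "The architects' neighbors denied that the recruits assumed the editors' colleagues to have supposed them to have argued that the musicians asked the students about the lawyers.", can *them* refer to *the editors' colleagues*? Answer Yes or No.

No

*them* is a pronoun; Principle B requires it to be free in its binding domain — the clause headed by 'supposed'.
— the editors' colleagues: subject of the clause headed by 'supposed'; c-commands the pronoun within its binding domain — blocked (Principle B).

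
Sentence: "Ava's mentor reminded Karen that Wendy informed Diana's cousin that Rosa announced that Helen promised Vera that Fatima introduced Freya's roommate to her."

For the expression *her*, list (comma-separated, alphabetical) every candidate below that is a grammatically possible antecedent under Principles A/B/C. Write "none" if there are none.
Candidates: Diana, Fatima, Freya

Diana, Freya

*her* is a pronoun; Principle B requires it to be free in its binding domain — the clause headed by 'introduced'.
— Diana: possessor inside the object DP of the clause headed by 'informed'; does not c-command the pronoun — Principle B does not apply; allowed.
— Fatima: subject of the clause headed by 'introduced'; c-commands the pronoun within its binding domain — blocked (Principle B).
— Freya: possessor inside the object DP of the clause headed by 'introduced'; does not c-command the pronoun — Principle B does not apply; allowed.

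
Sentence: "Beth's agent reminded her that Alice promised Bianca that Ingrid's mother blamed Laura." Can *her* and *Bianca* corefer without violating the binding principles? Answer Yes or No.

No

*Bianca* is an R-expression; Principle C requires it to be free (not bound by any c-commanding expression).
— her: object of the matrix clause; the pronoun c-commands the R-expression — coreference blocked (Principle C).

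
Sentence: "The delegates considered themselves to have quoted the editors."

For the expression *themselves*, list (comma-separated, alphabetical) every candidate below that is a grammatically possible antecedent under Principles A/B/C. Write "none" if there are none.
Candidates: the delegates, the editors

the delegates

*themselves* is a reflexive; Principle A requires it to be bound within its binding domain — the matrix clause.
— the delegates: subject of the matrix clause; c-commands the reflexive within its binding domain — allowed (Principle A).
— the editors: object of the clause headed by 'quoted'; does not c-command the reflexive — cannot bind it (Principle A).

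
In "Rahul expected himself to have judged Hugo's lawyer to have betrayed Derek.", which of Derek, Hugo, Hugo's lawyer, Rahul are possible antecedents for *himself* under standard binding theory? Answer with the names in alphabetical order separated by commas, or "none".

Rahul

*himself* is a reflexive; Principle A requires it to be bound within its binding domain — the matrix clause.
— Derek: object of the clause headed by 'betrayed'; does not c-command the reflexive — cannot bind it (Principle A).
— Hugo: possessor inside the subject DP of the clause headed by 'betrayed'; does not c-command the reflexive — cannot bind it (Principle A).
— Hugo's lawyer: subject of the clause headed by 'betrayed'; does not c-command the reflexive — cannot bind it (Principle A).
— Rahul: subject of the matrix clause; c-commands the reflexive within its binding domain — allowed (Principle A).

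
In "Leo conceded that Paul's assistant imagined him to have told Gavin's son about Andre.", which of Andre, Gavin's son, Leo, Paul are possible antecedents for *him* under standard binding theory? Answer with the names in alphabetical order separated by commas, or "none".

*him* is a pronoun; Principle B requires it to be free in its binding domain — the clause headed by 'imagined'.
— Andre: second object of the clause headed by 'told'; is c-commanded by the pronoun; coreference would bind this R-expression — blocked (Principle C).
— Gavin's son: object of the clause headed by 'told'; is c-commanded by the pronoun; coreference would bind this R-expression — blocked (Principle C).
— Leo: subject of the matrix clause; c-commands the pronoun but lies outside its binding domain — allowed.
— Paul: possessor inside the subject DP of the clause headed by 'imagined'; does not c-command the pronoun — Principle B does not apply; allowed.

Leo, Paul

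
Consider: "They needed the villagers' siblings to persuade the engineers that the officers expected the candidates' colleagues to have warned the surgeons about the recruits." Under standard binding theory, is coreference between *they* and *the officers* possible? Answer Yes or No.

*the officers* is an R-expression; Principle C requires it to be free (not bound by any c-commanding expression).
— they: subject of the matrix clause; the pronoun c-commands the R-expression — coreference blocked (Principle C).

No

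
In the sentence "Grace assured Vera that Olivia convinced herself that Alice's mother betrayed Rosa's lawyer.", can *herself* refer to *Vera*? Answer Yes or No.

*herself* is a reflexive; Principle A requires it to be bound within its binding domain — the clause headed by 'convinced'.
— Vera: object of the matrix clause; c-commands the reflexive but lies outside its binding domain — cannot bind it (Principle A).

No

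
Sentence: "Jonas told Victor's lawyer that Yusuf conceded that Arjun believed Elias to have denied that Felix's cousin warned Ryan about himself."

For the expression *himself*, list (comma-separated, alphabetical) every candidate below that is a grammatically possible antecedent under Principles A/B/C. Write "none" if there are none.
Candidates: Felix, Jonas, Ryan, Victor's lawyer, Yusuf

*himself* is a reflexive; Principle A requires it to be bound within its binding domain — the clause headed by 'warned'.
— Felix: possessor inside the subject DP of the clause headed by 'warned'; does not c-command the reflexive — cannot bind it (Principle A).
— Jonas: subject of the matrix clause; c-commands the reflexive but lies outside its binding domain — cannot bind it (Principle A).
— Ryan: object of the clause headed by 'warned'; c-commands the reflexive within its binding domain — allowed (Principle A).
— Victor's lawyer: object of the matrix clause; c-commands the reflexive but lies outside its binding domain — cannot bind it (Principle A).
— Yusuf: subject of the clause headed by 'conceded'; c-commands the reflexive but lies outside its binding domain — cannot bind it (Principle A).

Ryan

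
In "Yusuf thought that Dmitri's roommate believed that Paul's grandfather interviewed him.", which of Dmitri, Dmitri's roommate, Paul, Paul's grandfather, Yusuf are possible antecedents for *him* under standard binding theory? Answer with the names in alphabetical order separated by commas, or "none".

Dmitri, Dmitri's roommate, Paul, Yusuf

*him* is a pronoun; Principle B requires it to be free in its binding domain — the clause headed by 'interviewed'.
— Dmitri: possessor inside the subject DP of the clause headed by 'believed'; does not c-command the pronoun — Principle B does not apply; allowed.
— Dmitri's roommate: subject of the clause headed by 'believed'; c-commands the pronoun but lies outside its binding domain — allowed.
— Paul: possessor inside the subject DP of the clause headed by 'interviewed'; does not c-command the pronoun — Principle B does not apply; allowed.
— Paul's grandfather: subject of the clause headed by 'interviewed'; c-commands the pronoun within its binding domain — blocked (Principle B).
— Yusuf: subject of the matrix clause; c-commands the pronoun but lies outside its binding domain — allowed.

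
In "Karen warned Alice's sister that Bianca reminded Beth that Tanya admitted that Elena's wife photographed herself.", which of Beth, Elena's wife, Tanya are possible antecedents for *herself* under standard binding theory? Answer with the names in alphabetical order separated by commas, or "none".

Elena's wife

*herself* is a reflexive; Principle A requires it to be bound within its binding domain — the clause headed by 'photographed'.
— Beth: object of the clause headed by 'reminded'; c-commands the reflexive but lies outside its binding domain — cannot bind it (Principle A).
— Elena's wife: subject of the clause headed by 'photographed'; c-commands the reflexive within its binding domain — allowed (Principle A).
— Tanya: subject of the clause headed by 'admitted'; c-commands the reflexive but lies outside its binding domain — cannot bind it (Principle A).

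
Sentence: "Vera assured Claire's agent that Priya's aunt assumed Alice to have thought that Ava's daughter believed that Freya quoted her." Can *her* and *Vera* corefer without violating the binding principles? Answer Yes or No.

*Vera* is an R-expression; Principle C requires it to be free (not bound by any c-commanding expression).
— her: object of the clause headed by 'quoted'; the pronoun does not c-command the R-expression — coreference allowed.

Yes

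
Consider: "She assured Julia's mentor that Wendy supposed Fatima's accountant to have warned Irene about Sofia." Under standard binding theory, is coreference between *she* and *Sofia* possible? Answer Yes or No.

No

*Sofia* is an R-expression; Principle C requires it to be free (not bound by any c-commanding expression).
— she: subject of the matrix clause; the pronoun c-commands the R-expression — coreference blocked (Principle C).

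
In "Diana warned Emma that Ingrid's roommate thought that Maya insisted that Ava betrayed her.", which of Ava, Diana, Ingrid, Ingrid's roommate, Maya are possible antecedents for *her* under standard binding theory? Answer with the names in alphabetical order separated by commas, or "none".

*her* is a pronoun; Principle B requires it to be free in its binding domain — the clause headed by 'betrayed'.
— Ava: subject of the clause headed by 'betrayed'; c-commands the pronoun within its binding domain — blocked (Principle B).
— Diana: subject of the matrix clause; c-commands the pronoun but lies outside its binding domain — allowed.
— Ingrid: possessor inside the subject DP of the clause headed by 'thought'; does not c-command the pronoun — Principle B does not apply; allowed.
— Ingrid's roommate: subject of the clause headed by 'thought'; c-commands the pronoun but lies outside its binding domain — allowed.
— Maya: subject of the clause headed by 'insisted'; c-commands the pronoun but lies outside its binding domain — allowed.

Diana, Ingrid, Ingrid's roommate, Maya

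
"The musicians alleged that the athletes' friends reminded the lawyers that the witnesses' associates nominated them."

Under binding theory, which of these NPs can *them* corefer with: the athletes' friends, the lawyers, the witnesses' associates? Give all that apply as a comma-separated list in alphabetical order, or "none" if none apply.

*them* is a pronoun; Principle B requires it to be free in its binding domain — the clause headed by 'nominated'.
— the athletes' friends: subject of the clause headed by 'reminded'; c-commands the pronoun but lies outside its binding domain — allowed.
— the lawyers: object of the clause headed by 'reminded'; c-commands the pronoun but lies outside its binding domain — allowed.
— the witnesses' associates: subject of the clause headed by 'nominated'; c-commands the pronoun within its binding domain — blocked (Principle B).

the athletes' friends, the lawyers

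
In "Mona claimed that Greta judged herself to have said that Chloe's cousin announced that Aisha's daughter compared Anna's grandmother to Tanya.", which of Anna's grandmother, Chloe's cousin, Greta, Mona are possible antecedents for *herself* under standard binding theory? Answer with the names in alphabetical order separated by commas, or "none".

*herself* is a reflexive; Principle A requires it to be bound within its binding domain — the clause headed by 'judged'.
— Anna's grandmother: object of the clause headed by 'compared'; does not c-command the reflexive — cannot bind it (Principle A).
— Chloe's cousin: subject of the clause headed by 'announced'; does not c-command the reflexive — cannot bind it (Principle A).
— Greta: subject of the clause headed by 'judged'; c-commands the reflexive within its binding domain — allowed (Principle A).
— Mona: subject of the matrix clause; c-commands the reflexive but lies outside its binding domain — cannot bind it (Principle A).

Greta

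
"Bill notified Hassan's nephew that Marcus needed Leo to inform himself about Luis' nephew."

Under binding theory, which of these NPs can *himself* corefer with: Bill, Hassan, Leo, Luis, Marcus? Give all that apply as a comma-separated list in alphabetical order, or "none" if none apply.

Leo

*himself* is a reflexive; Principle A requires it to be bound within its binding domain — the clause headed by 'inform'.
— Bill: subject of the matrix clause; c-commands the reflexive but lies outside its binding domain — cannot bind it (Principle A).
— Hassan: possessor inside the object DP of the matrix clause; does not c-command the reflexive — cannot bind it (Principle A).
— Leo: subject of the clause headed by 'inform'; c-commands the reflexive within its binding domain — allowed (Principle A).
— Luis: possessor inside the second object DP of the clause headed by 'inform'; does not c-command the reflexive — cannot bind it (Principle A).
— Marcus: subject of the clause headed by 'needed'; c-commands the reflexive but lies outside its binding domain — cannot bind it (Principle A).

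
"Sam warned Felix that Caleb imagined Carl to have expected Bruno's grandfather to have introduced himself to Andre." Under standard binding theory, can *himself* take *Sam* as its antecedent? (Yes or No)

No

*himself* is a reflexive; Principle A requires it to be bound within its binding domain — the clause headed by 'introduced'.
— Sam: subject of the matrix clause; c-commands the reflexive but lies outside its binding domain — cannot bind it (Principle A).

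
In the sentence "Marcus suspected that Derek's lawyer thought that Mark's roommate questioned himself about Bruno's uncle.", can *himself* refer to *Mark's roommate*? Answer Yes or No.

*himself* is a reflexive; Principle A requires it to be bound within its binding domain — the clause headed by 'questioned'.
— Mark's roommate: subject of the clause headed by 'questioned'; c-commands the reflexive within its binding domain — allowed (Principle A).

Yes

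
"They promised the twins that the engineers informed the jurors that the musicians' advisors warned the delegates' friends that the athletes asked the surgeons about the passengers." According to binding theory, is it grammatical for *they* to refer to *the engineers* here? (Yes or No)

No

*the engineers* is an R-expression; Principle C requires it to be free (not bound by any c-commanding expression).
— they: subject of the matrix clause; the pronoun c-commands the R-expression — coreference blocked (Principle C).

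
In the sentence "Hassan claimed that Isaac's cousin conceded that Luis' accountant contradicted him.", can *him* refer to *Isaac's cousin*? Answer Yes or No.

Yes

*him* is a pronoun; Principle B requires it to be free in its binding domain — the clause headed by 'contradicted'.
— Isaac's cousin: subject of the clause headed by 'conceded'; c-commands the pronoun but lies outside its binding domain — allowed.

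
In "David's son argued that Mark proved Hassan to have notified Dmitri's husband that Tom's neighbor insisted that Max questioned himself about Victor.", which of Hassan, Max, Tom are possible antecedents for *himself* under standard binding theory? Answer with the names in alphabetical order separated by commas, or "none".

Max

*himself* is a reflexive; Principle A requires it to be bound within its binding domain — the clause headed by 'questioned'.
— Hassan: subject of the clause headed by 'notified'; c-commands the reflexive but lies outside its binding domain — cannot bind it (Principle A).
— Max: subject of the clause headed by 'questioned'; c-commands the reflexive within its binding domain — allowed (Principle A).
— Tom: possessor inside the subject DP of the clause headed by 'insisted'; does not c-command the reflexive — cannot bind it (Principle A).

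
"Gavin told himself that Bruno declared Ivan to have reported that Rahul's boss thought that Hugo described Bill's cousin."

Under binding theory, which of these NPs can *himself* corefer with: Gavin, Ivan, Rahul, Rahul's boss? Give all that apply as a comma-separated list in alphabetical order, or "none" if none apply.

*himself* is a reflexive; Principle A requires it to be bound within its binding domain — the matrix clause.
— Gavin: subject of the matrix clause; c-commands the reflexive within its binding domain — allowed (Principle A).
— Ivan: subject of the clause headed by 'reported'; does not c-command the reflexive — cannot bind it (Principle A).
— Rahul: possessor inside the subject DP of the clause headed by 'thought'; does not c-command the reflexive — cannot bind it (Principle A).
— Rahul's boss: subject of the clause headed by 'thought'; does not c-command the reflexive — cannot bind it (Principle A).

Gavin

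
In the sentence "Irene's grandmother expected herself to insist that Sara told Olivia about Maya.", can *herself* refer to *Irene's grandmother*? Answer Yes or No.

*herself* is a reflexive; Principle A requires it to be bound within its binding domain — the matrix clause.
— Irene's grandmother: subject of the matrix clause; c-commands the reflexive within its binding domain — allowed (Principle A).

Yes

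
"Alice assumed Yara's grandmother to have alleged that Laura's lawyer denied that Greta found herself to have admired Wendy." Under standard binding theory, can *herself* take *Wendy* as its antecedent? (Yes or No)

*herself* is a reflexive; Principle A requires it to be bound within its binding domain — the clause headed by 'found'.
— Wendy: object of the clause headed by 'admired'; does not c-command the reflexive — cannot bind it (Principle A).

No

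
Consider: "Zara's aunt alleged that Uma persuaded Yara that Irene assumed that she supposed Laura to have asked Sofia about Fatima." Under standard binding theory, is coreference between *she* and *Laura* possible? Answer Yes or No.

No

*Laura* is an R-expression; Principle C requires it to be free (not bound by any c-commanding expression).
— she: subject of the clause headed by 'supposed'; the pronoun c-commands the R-expression — coreference blocked (Principle C).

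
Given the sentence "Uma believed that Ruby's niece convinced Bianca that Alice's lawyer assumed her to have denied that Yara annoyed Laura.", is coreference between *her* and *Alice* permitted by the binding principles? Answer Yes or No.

Yes

*her* is a pronoun; Principle B requires it to be free in its binding domain — the clause headed by 'assumed'.
— Alice: possessor inside the subject DP of the clause headed by 'assumed'; does not c-command the pronoun — Principle B does not apply; allowed.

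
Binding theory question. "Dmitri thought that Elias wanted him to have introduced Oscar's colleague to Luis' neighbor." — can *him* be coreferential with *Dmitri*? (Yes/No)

*him* is a pronoun; Principle B requires it to be free in its binding domain — the clause headed by 'wanted'.
— Dmitri: subject of the matrix clause; c-commands the pronoun but lies outside its binding domain — allowed.

Yes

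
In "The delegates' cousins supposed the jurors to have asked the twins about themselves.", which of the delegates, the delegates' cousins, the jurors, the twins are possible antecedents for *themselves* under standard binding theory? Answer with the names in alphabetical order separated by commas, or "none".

the jurors, the twins

*themselves* is a reflexive; Principle A requires it to be bound within its binding domain — the clause headed by 'asked'.
— the delegates: possessor inside the subject DP of the matrix clause; does not c-command the reflexive — cannot bind it (Principle A).
— the delegates' cousins: subject of the matrix clause; c-commands the reflexive but lies outside its binding domain — cannot bind it (Principle A).
— the jurors: subject of the clause headed by 'asked'; c-commands the reflexive within its binding domain — allowed (Principle A).
— the twins: object of the clause headed by 'asked'; c-commands the reflexive within its binding domain — allowed (Principle A).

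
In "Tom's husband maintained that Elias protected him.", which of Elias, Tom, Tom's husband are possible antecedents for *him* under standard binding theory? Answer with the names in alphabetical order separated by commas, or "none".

*him* is a pronoun; Principle B requires it to be free in its binding domain — the clause headed by 'protected'.
— Elias: subject of the clause headed by 'protected'; c-commands the pronoun within its binding domain — blocked (Principle B).
— Tom: possessor inside the subject DP of the matrix clause; does not c-command the pronoun — Principle B does not apply; allowed.
— Tom's husband: subject of the matrix clause; c-commands the pronoun but lies outside its binding domain — allowed.

Tom, Tom's husband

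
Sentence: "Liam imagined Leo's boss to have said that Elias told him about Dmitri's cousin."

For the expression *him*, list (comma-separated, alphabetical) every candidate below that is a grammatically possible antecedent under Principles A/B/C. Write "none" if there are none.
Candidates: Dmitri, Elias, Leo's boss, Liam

*him* is a pronoun; Principle B requires it to be free in its binding domain — the clause headed by 'told'.
— Dmitri: possessor inside the second object DP of the clause headed by 'told'; is c-commanded by the pronoun; coreference would bind this R-expression — blocked (Principle C).
— Elias: subject of the clause headed by 'told'; c-commands the pronoun within its binding domain — blocked (Principle B).
— Leo's boss: subject of the clause headed by 'said'; c-commands the pronoun but lies outside its binding domain — allowed.
— Liam: subject of the matrix clause; c-commands the pronoun but lies outside its binding domain — allowed.

Leo's boss, Liam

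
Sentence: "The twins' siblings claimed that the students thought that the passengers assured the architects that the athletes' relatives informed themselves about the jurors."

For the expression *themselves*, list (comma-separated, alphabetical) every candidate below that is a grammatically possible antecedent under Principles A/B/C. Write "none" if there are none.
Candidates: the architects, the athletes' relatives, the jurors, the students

the athletes' relatives

*themselves* is a reflexive; Principle A requires it to be bound within its binding domain — the clause headed by 'informed'.
— the architects: object of the clause headed by 'assured'; c-commands the reflexive but lies outside its binding domain — cannot bind it (Principle A).
— the athletes' relatives: subject of the clause headed by 'informed'; c-commands the reflexive within its binding domain — allowed (Principle A).
— the jurors: second object of the clause headed by 'informed'; does not c-command the reflexive — cannot bind it (Principle A).
— the students: subject of the clause headed by 'thought'; c-commands the reflexive but lies outside its binding domain — cannot bind it (Principle A).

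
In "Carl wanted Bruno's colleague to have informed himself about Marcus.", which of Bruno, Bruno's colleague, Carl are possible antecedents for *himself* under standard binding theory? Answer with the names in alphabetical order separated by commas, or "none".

*himself* is a reflexive; Principle A requires it to be bound within its binding domain — the clause headed by 'informed'.
— Bruno: possessor inside the subject DP of the clause headed by 'informed'; does not c-command the reflexive — cannot bind it (Principle A).
— Bruno's colleague: subject of the clause headed by 'informed'; c-commands the reflexive within its binding domain — allowed (Principle A).
— Carl: subject of the matrix clause; c-commands the reflexive but lies outside its binding domain — cannot bind it (Principle A).

Bruno's colleague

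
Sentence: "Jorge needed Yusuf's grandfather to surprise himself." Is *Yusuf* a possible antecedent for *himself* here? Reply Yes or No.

*himself* is a reflexive; Principle A requires it to be bound within its binding domain — the clause headed by 'surprise'.
— Yusuf: possessor inside the subject DP of the clause headed by 'surprise'; does not c-command the reflexive — cannot bind it (Principle A).

No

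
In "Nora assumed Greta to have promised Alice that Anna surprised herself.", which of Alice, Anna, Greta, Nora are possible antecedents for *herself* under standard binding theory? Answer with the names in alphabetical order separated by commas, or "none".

Anna

*herself* is a reflexive; Principle A requires it to be bound within its binding domain — the clause headed by 'surprised'.
— Alice: object of the clause headed by 'promised'; c-commands the reflexive but lies outside its binding domain — cannot bind it (Principle A).
— Anna: subject of the clause headed by 'surprised'; c-commands the reflexive within its binding domain — allowed (Principle A).
— Greta: subject of the clause headed by 'promised'; c-commands the reflexive but lies outside its binding domain — cannot bind it (Principle A).
— Nora: subject of the matrix clause; c-commands the reflexive but lies outside its binding domain — cannot bind it (Principle A).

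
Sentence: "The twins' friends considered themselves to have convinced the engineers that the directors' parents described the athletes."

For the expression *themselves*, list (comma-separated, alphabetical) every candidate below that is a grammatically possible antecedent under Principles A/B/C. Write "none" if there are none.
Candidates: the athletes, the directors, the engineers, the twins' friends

*themselves* is a reflexive; Principle A requires it to be bound within its binding domain — the matrix clause.
— the athletes: object of the clause headed by 'described'; does not c-command the reflexive — cannot bind it (Principle A).
— the directors: possessor inside the subject DP of the clause headed by 'described'; does not c-command the reflexive — cannot bind it (Principle A).
— the engineers: object of the clause headed by 'convinced'; does not c-command the reflexive — cannot bind it (Principle A).
— the twins' friends: subject of the matrix clause; c-commands the reflexive within its binding domain — allowed (Principle A).

the twins' friends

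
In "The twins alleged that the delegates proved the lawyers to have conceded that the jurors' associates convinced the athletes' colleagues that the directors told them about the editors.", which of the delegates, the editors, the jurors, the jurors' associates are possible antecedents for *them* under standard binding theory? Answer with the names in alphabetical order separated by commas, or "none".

*them* is a pronoun; Principle B requires it to be free in its binding domain — the clause headed by 'told'.
— the delegates: subject of the clause headed by 'proved'; c-commands the pronoun but lies outside its binding domain — allowed.
— the editors: second object of the clause headed by 'told'; is c-commanded by the pronoun; coreference would bind this R-expression — blocked (Principle C).
— the jurors: possessor inside the subject DP of the clause headed by 'convinced'; does not c-command the pronoun — Principle B does not apply; allowed.
— the jurors' associates: subject of the clause headed by 'convinced'; c-commands the pronoun but lies outside its binding domain — allowed.

the delegates, the jurors, the jurors' associates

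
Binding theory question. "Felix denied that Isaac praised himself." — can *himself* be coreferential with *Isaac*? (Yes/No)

Yes

*himself* is a reflexive; Principle A requires it to be bound within its binding domain — the clause headed by 'praised'.
— Isaac: subject of the clause headed by 'praised'; c-commands the reflexive within its binding domain — allowed (Principle A).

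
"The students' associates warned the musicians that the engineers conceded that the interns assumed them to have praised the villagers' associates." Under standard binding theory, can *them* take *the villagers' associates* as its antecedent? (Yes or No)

*them* is a pronoun; Principle B requires it to be free in its binding domain — the clause headed by 'assumed'.
— the villagers' associates: object of the clause headed by 'praised'; is c-commanded by the pronoun; coreference would bind this R-expression — blocked (Principle C).

No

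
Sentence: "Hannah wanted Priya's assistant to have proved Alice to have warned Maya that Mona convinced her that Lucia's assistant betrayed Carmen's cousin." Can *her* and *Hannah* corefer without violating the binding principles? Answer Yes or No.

*Hannah* is an R-expression; Principle C requires it to be free (not bound by any c-commanding expression).
— her: object of the clause headed by 'convinced'; the pronoun does not c-command the R-expression — coreference allowed.

Yes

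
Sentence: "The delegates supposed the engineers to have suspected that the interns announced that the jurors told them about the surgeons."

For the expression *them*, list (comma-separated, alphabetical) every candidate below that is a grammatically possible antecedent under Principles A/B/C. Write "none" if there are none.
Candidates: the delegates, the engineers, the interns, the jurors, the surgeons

the delegates, the engineers, the interns

*them* is a pronoun; Principle B requires it to be free in its binding domain — the clause headed by 'told'.
— the delegates: subject of the matrix clause; c-commands the pronoun but lies outside its binding domain — allowed.
— the engineers: subject of the clause headed by 'suspected'; c-commands the pronoun but lies outside its binding domain — allowed.
— the interns: subject of the clause headed by 'announced'; c-commands the pronoun but lies outside its binding domain — allowed.
— the jurors: subject of the clause headed by 'told'; c-commands the pronoun within its binding domain — blocked (Principle B).
— the surgeons: second object of the clause headed by 'told'; is c-commanded by the pronoun; coreference would bind this R-expression — blocked (Principle C).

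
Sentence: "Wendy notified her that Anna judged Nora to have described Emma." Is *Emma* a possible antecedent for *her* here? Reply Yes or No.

No

*her* is a pronoun; Principle B requires it to be free in its binding domain — the matrix clause.
— Emma: object of the clause headed by 'described'; is c-commanded by the pronoun; coreference would bind this R-expression — blocked (Principle C).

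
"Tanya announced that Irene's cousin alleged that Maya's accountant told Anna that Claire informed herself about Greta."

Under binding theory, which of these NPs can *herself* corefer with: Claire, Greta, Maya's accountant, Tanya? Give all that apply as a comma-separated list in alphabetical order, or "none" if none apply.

Claire

*herself* is a reflexive; Principle A requires it to be bound within its binding domain — the clause headed by 'informed'.
— Claire: subject of the clause headed by 'informed'; c-commands the reflexive within its binding domain — allowed (Principle A).
— Greta: second object of the clause headed by 'informed'; does not c-command the reflexive — cannot bind it (Principle A).
— Maya's accountant: subject of the clause headed by 'told'; c-commands the reflexive but lies outside its binding domain — cannot bind it (Principle A).
— Tanya: subject of the matrix clause; c-commands the reflexive but lies outside its binding domain — cannot bind it (Principle A).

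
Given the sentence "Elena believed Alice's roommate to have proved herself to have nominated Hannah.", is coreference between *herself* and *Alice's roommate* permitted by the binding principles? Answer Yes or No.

*herself* is a reflexive; Principle A requires it to be bound within its binding domain — the clause headed by 'proved'.
— Alice's roommate: subject of the clause headed by 'proved'; c-commands the reflexive within its binding domain — allowed (Principle A).

Yes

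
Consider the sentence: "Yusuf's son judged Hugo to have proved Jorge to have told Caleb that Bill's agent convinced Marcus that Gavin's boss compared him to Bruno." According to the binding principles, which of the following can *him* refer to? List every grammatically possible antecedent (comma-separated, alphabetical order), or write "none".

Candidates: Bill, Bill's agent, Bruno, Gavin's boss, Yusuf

Bill, Bill's agent, Yusuf

*him* is a pronoun; Principle B requires it to be free in its binding domain — the clause headed by 'compared'.
— Bill: possessor inside the subject DP of the clause headed by 'convinced'; does not c-command the pronoun — Principle B does not apply; allowed.
— Bill's agent: subject of the clause headed by 'convinced'; c-commands the pronoun but lies outside its binding domain — allowed.
— Bruno: second object of the clause headed by 'compared'; is c-commanded by the pronoun; coreference would bind this R-expression — blocked (Principle C).
— Gavin's boss: subject of the clause headed by 'compared'; c-commands the pronoun within its binding domain — blocked (Principle B).
— Yusuf: possessor inside the subject DP of the matrix clause; does not c-command the pronoun — Principle B does not apply; allowed.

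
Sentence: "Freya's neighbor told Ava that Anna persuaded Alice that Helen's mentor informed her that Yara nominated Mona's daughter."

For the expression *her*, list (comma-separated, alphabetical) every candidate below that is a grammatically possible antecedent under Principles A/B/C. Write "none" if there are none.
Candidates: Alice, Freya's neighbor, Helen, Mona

*her* is a pronoun; Principle B requires it to be free in its binding domain — the clause headed by 'informed'.
— Alice: object of the clause headed by 'persuaded'; c-commands the pronoun but lies outside its binding domain — allowed.
— Freya's neighbor: subject of the matrix clause; c-commands the pronoun but lies outside its binding domain — allowed.
— Helen: possessor inside the subject DP of the clause headed by 'informed'; does not c-command the pronoun — Principle B does not apply; allowed.
— Mona: possessor inside the object DP of the clause headed by 'nominated'; is c-commanded by the pronoun; coreference would bind this R-expression — blocked (Principle C).

Alice, Freya's neighbor, Helen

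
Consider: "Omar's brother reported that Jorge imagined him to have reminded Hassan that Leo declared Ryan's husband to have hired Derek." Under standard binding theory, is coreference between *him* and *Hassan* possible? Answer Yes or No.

No

*Hassan* is an R-expression; Principle C requires it to be free (not bound by any c-commanding expression).
— him: subject of the clause headed by 'reminded'; the pronoun c-commands the R-expression — coreference blocked (Principle C).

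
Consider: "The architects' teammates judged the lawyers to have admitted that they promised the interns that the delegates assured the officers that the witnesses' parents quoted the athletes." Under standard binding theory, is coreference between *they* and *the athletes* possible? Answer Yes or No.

*the athletes* is an R-expression; Principle C requires it to be free (not bound by any c-commanding expression).
— they: subject of the clause headed by 'promised'; the pronoun c-commands the R-expression — coreference blocked (Principle C).

No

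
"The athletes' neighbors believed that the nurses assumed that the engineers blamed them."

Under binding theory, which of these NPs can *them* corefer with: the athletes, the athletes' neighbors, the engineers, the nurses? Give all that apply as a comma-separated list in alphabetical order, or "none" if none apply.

the athletes, the athletes' neighbors, the nurses

*them* is a pronoun; Principle B requires it to be free in its binding domain — the clause headed by 'blamed'.
— the athletes: possessor inside the subject DP of the matrix clause; does not c-command the pronoun — Principle B does not apply; allowed.
— the athletes' neighbors: subject of the matrix clause; c-commands the pronoun but lies outside its binding domain — allowed.
— the engineers: subject of the clause headed by 'blamed'; c-commands the pronoun within its binding domain — blocked (Principle B).
— the nurses: subject of the clause headed by 'assumed'; c-commands the pronoun but lies outside its binding domain — allowed.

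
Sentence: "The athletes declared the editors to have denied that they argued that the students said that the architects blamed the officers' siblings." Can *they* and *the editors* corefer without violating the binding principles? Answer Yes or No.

*the editors* is an R-expression; Principle C requires it to be free (not bound by any c-commanding expression).
— they: subject of the clause headed by 'argued'; the pronoun does not c-command the R-expression — coreference allowed.

Yes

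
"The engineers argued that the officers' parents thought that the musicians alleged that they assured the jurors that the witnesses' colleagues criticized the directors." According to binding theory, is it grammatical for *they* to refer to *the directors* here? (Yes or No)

*the directors* is an R-expression; Principle C requires it to be free (not bound by any c-commanding expression).
— they: subject of the clause headed by 'assured'; the pronoun c-commands the R-expression — coreference blocked (Principle C).

No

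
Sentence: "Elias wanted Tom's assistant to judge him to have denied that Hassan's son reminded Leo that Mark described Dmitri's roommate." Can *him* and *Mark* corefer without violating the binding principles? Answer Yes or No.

*Mark* is an R-expression; Principle C requires it to be free (not bound by any c-commanding expression).
— him: subject of the clause headed by 'denied'; the pronoun c-commands the R-expression — coreference blocked (Principle C).

No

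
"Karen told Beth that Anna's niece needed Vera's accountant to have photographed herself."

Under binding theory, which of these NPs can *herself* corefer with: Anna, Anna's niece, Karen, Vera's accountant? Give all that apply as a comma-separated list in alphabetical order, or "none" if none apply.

Vera's accountant

*herself* is a reflexive; Principle A requires it to be bound within its binding domain — the clause headed by 'photographed'.
— Anna: possessor inside the subject DP of the clause headed by 'needed'; does not c-command the reflexive — cannot bind it (Principle A).
— Anna's niece: subject of the clause headed by 'needed'; c-commands the reflexive but lies outside its binding domain — cannot bind it (Principle A).
— Karen: subject of the matrix clause; c-commands the reflexive but lies outside its binding domain — cannot bind it (Principle A).
— Vera's accountant: subject of the clause headed by 'photographed'; c-commands the reflexive within its binding domain — allowed (Principle A).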